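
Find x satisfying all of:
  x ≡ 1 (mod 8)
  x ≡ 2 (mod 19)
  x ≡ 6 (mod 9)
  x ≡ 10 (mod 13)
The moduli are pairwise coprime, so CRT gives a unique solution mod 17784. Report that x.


Product of moduli M = 8 · 19 · 9 · 13 = 17784.
Merge one congruence at a time:
  Start: x ≡ 1 (mod 8).
  Combine with x ≡ 2 (mod 19); new modulus lcm = 152.
    Write x = 1 + 8·t and substitute into x ≡ 2 (mod 19): 8·t ≡ 2 − 1 = 1 (mod 19).
    The inverse of 8 mod 19 is 12 (since 8·12 = 96 = 5·19 + 1), so t ≡ 12·1 = 12 ≡ 12 (mod 19).
    Then x = 1 + 8·12 = 97, valid modulo lcm(8, 19) = 152: x ≡ 97 (mod 152).
  Combine with x ≡ 6 (mod 9); new modulus lcm = 1368.
    Write x = 97 + 152·t and substitute into x ≡ 6 (mod 9): 152·t ≡ 6 − 97 = -91 (mod 9).
    Reduce coefficients mod 9: 8·t ≡ 8 (mod 9).
    The inverse of 8 mod 9 is 8 (since 8·8 = 64 = 7·9 + 1), so t ≡ 8·8 = 64 ≡ 1 (mod 9).
    Then x = 97 + 152·1 = 249, valid modulo lcm(152, 9) = 1368: x ≡ 249 (mod 1368).
  Combine with x ≡ 10 (mod 13); new modulus lcm = 17784.
    Write x = 249 + 1368·t and substitute into x ≡ 10 (mod 13): 1368·t ≡ 10 − 249 = -239 (mod 13).
    Reduce coefficients mod 13: 3·t ≡ 8 (mod 13).
    The inverse of 3 mod 13 is 9 (since 3·9 = 27 = 2·13 + 1), so t ≡ 9·8 = 72 ≡ 7 (mod 13).
    Then x = 249 + 1368·7 = 9825, valid modulo lcm(1368, 13) = 17784: x ≡ 9825 (mod 17784).
Verify against each original: 9825 mod 8 = 1, 9825 mod 19 = 2, 9825 mod 9 = 6, 9825 mod 13 = 10.

x ≡ 9825 (mod 17784).


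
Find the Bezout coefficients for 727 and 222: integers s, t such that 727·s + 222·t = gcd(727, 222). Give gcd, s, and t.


Euclidean algorithm on (727, 222) — divide until remainder is 0:
  727 = 3 · 222 + 61
  222 = 3 · 61 + 39
  61 = 1 · 39 + 22
  39 = 1 · 22 + 17
  22 = 1 · 17 + 5
  17 = 3 · 5 + 2
  5 = 2 · 2 + 1
  2 = 2 · 1 + 0
gcd(727, 222) = 1.
Track Bezout coefficients alongside the remainders: start with r₀ = 727 = a·1 + b·0 (s = 1, t = 0) and r₁ = 222 = a·0 + b·1 (s = 0, t = 1); each new remainder r_{k+1} = r_{k-1} − q_k·r_k inherits s_{k+1} = s_{k-1} − q_k·s_k, t_{k+1} = t_{k-1} − q_k·t_k, so r_k = a·s_k + b·t_k at every step:
  q = 3: r = 61, s = 1 − 3·0 = 1, t = 0 − 3·1 = -3  (check: 727·1 + 222·(-3) = 61)
  q = 3: r = 39, s = 0 − 3·1 = -3, t = 1 − 3·(-3) = 10  (check: 727·(-3) + 222·10 = 39)
  q = 1: r = 22, s = 1 − 1·(-3) = 4, t = -3 − 1·10 = -13  (check: 727·4 + 222·(-13) = 22)
  q = 1: r = 17, s = -3 − 1·4 = -7, t = 10 − 1·(-13) = 23  (check: 727·(-7) + 222·23 = 17)
  q = 1: r = 5, s = 4 − 1·(-7) = 11, t = -13 − 1·23 = -36  (check: 727·11 + 222·(-36) = 5)
  q = 3: r = 2, s = -7 − 3·11 = -40, t = 23 − 3·(-36) = 131  (check: 727·(-40) + 222·131 = 2)
  q = 2: r = 1, s = 11 − 2·(-40) = 91, t = -36 − 2·131 = -298  (check: 727·91 + 222·(-298) = 1)
The row with r = 1 (the gcd) gives the Bezout coefficients s = 91, t = -298.
Result: 727 · (91) + 222 · (-298) = 1.

gcd(727, 222) = 1; s = 91, t = -298 (check: 727·91 + 222·(-298) = 1).


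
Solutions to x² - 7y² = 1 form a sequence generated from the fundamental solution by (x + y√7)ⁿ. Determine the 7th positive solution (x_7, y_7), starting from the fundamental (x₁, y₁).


Step 1: Find the fundamental solution (x₁, y₁) of x² - 7y² = 1.
  Expand √7 as a continued fraction. a₀ = ⌊√7⌋ = 2; iterate m_{k+1} = d_k·a_k − m_k, d_{k+1} = (7 − m_{k+1}²)/d_k, a_{k+1} = ⌊(a₀ + m_{k+1})/d_{k+1}⌋ (starting m₀ = 0, d₀ = 1), with convergents p_k = a_k·p_{k-1} + p_{k-2}, q_k = a_k·q_{k-1} + q_{k-2} (p₋₁ = 1, q₋₁ = 0):
  k = 0: a₀ = 2; p₀/q₀ = 2/1; p₀² − 7·q₀² = 4 − 7 = -3.
  k = 1: m = 2, d = 3, a = ⌊(2 + 2)/3⌋ = 1; p/q = (1·2 + 1)/(1·1 + 0) = 3/1; p² − 7·q² = 9 − 7 = 2.
  k = 2: m = 1, d = 2, a = ⌊(2 + 1)/2⌋ = 1; p/q = (1·3 + 2)/(1·1 + 1) = 5/2; p² − 7·q² = 25 − 28 = -3.
  k = 3: m = 1, d = 3, a = ⌊(2 + 1)/3⌋ = 1; p/q = (1·5 + 3)/(1·2 + 1) = 8/3; p² − 7·q² = 64 − 63 = 1.
  The first convergent with p² − 7·q² = 1 gives the fundamental solution (x₁, y₁) = (8, 3).
Step 2: Apply the recurrence (x_{n+1}, y_{n+1}) = (x₁x_n + 7y₁y_n, x₁y_n + y₁x_n) repeatedly.
  From (x_1, y_1) = (8, 3): x_2 = 8·8 + 7·3·3 = 127; y_2 = 8·3 + 3·8 = 48.
  From (x_2, y_2) = (127, 48): x_3 = 8·127 + 7·3·48 = 2024; y_3 = 8·48 + 3·127 = 765.
  From (x_3, y_3) = (2024, 765): x_4 = 8·2024 + 7·3·765 = 32257; y_4 = 8·765 + 3·2024 = 12192.
  From (x_4, y_4) = (32257, 12192): x_5 = 8·32257 + 7·3·12192 = 514088; y_5 = 8·12192 + 3·32257 = 194307.
  From (x_5, y_5) = (514088, 194307): x_6 = 8·514088 + 7·3·194307 = 8193151; y_6 = 8·194307 + 3·514088 = 3096720.
  From (x_6, y_6) = (8193151, 3096720): x_7 = 8·8193151 + 7·3·3096720 = 130576328; y_7 = 8·3096720 + 3·8193151 = 49353213.
Step 3: Verify x_7² - 7·y_7² = 17050177433963584 - 17050177433963583 = 1 (should be 1). ✓

(x_1, y_1) = (8, 3); (x_7, y_7) = (130576328, 49353213).


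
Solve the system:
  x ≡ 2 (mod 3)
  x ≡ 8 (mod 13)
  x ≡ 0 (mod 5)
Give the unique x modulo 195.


Moduli 3, 13, 5 are pairwise coprime; by CRT there is a unique solution modulo M = 3 · 13 · 5 = 195.
Solve pairwise, accumulating the modulus:
  Start with x ≡ 2 (mod 3).
  Combine with x ≡ 8 (mod 13): since gcd(3, 13) = 1, we get a unique residue mod 39.
    Write x = 2 + 3·t and substitute into x ≡ 8 (mod 13): 3·t ≡ 8 − 2 = 6 (mod 13).
    The inverse of 3 mod 13 is 9 (since 3·9 = 27 = 2·13 + 1), so t ≡ 9·6 = 54 ≡ 2 (mod 13).
    Then x = 2 + 3·2 = 8, valid modulo lcm(3, 13) = 39: x ≡ 8 (mod 39).
  Combine with x ≡ 0 (mod 5): since gcd(39, 5) = 1, we get a unique residue mod 195.
    Write x = 8 + 39·t and substitute into x ≡ 0 (mod 5): 39·t ≡ 0 − 8 = -8 (mod 5).
    Reduce coefficients mod 5: 4·t ≡ 2 (mod 5).
    The inverse of 4 mod 5 is 4 (since 4·4 = 16 = 3·5 + 1), so t ≡ 4·2 = 8 ≡ 3 (mod 5).
    Then x = 8 + 39·3 = 125, valid modulo lcm(39, 5) = 195: x ≡ 125 (mod 195).
Verify: 125 mod 3 = 2 ✓, 125 mod 13 = 8 ✓, 125 mod 5 = 0 ✓.

x ≡ 125 (mod 195).


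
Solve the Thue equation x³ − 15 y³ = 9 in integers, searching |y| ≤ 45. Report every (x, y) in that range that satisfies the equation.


The equation is x³ - 15y³ = 9. For fixed y, x³ = 15·y³ + 9, so a solution requires the RHS to be a perfect cube.
Strategy: iterate y from -45 to 45, compute RHS = 15·y³ + 9, and check whether it is a (positive or negative) perfect cube.
Check small values of y:
  y = 0: RHS = 9 is not a perfect cube.
  y = 1: RHS = 24 is not a perfect cube.
  y = -1: RHS = -6 is not a perfect cube.
  y = 2: RHS = 129 is not a perfect cube.
  y = -2: RHS = -111 is not a perfect cube.
  y = 3: RHS = 414 is not a perfect cube.
  y = -3: RHS = -396 is not a perfect cube.
Continuing the search up to |y| = 45 finds no solutions either.
No (x, y) in the scanned range satisfies the equation.

No integer solutions with |y| ≤ 45.


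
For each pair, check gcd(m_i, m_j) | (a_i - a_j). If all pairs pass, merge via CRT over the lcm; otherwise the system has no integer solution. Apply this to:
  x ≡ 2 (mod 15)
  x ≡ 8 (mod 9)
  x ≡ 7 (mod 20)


Moduli 15, 9, 20 are not pairwise coprime, so CRT works modulo lcm(m_i) when all pairwise compatibility conditions hold.
Pairwise compatibility: gcd(m_i, m_j) must divide a_i - a_j for every pair.
Merge one congruence at a time:
  Start: x ≡ 2 (mod 15).
  Combine with x ≡ 8 (mod 9): gcd(15, 9) = 3; 8 - 2 = 6, which IS divisible by 3, so compatible.
    Write x = 2 + 15·t and substitute into x ≡ 8 (mod 9): 15·t ≡ 8 − 2 = 6 (mod 9).
    Divide the congruence (and modulus) by g = 3: 5·t ≡ 2 (mod 3).
    Reduce coefficients mod 3: 2·t ≡ 2 (mod 3).
    The inverse of 2 mod 3 is 2 (since 2·2 = 4 = 1·3 + 1), so t ≡ 2·2 = 4 ≡ 1 (mod 3).
    Then x = 2 + 15·1 = 17, valid modulo lcm(15, 9) = 45: x ≡ 17 (mod 45).
  Combine with x ≡ 7 (mod 20): gcd(45, 20) = 5; 7 - 17 = -10, which IS divisible by 5, so compatible.
    Write x = 17 + 45·t and substitute into x ≡ 7 (mod 20): 45·t ≡ 7 − 17 = -10 (mod 20).
    Divide the congruence (and modulus) by g = 5: 9·t ≡ -2 (mod 4).
    Reduce coefficients mod 4: 1·t ≡ 2 (mod 4).
    So t ≡ 2 (mod 4).
    Then x = 17 + 45·2 = 107, valid modulo lcm(45, 20) = 180: x ≡ 107 (mod 180).
Verify: 107 mod 15 = 2, 107 mod 9 = 8, 107 mod 20 = 7.

x ≡ 107 (mod 180).


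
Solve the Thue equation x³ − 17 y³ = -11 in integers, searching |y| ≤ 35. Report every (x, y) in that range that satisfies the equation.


The equation is x³ - 17y³ = -11. For fixed y, x³ = 17·y³ − 11, so a solution requires the RHS to be a perfect cube.
Strategy: iterate y from -35 to 35, compute RHS = 17·y³ − 11, and check whether it is a (positive or negative) perfect cube.
Check small values of y:
  y = 0: RHS = -11 is not a perfect cube.
  y = 1: RHS = 6 is not a perfect cube.
  y = -1: RHS = -28 is not a perfect cube.
  y = 2: RHS = 125 = (5)³ ⇒ x = 5 works.
  y = -2: RHS = -147 is not a perfect cube.
  y = 3: RHS = 448 is not a perfect cube.
  y = -3: RHS = -470 is not a perfect cube.
Continuing the search up to |y| = 35 finds no further solutions beyond those listed.
Collected solutions: (5, 2).

Solutions (with |y| ≤ 35): (5, 2).


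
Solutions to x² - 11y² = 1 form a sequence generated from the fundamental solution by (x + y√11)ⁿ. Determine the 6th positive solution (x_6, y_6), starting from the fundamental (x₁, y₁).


Step 1: Find the fundamental solution (x₁, y₁) of x² - 11y² = 1.
  Expand √11 as a continued fraction. a₀ = ⌊√11⌋ = 3; iterate m_{k+1} = d_k·a_k − m_k, d_{k+1} = (11 − m_{k+1}²)/d_k, a_{k+1} = ⌊(a₀ + m_{k+1})/d_{k+1}⌋ (starting m₀ = 0, d₀ = 1), with convergents p_k = a_k·p_{k-1} + p_{k-2}, q_k = a_k·q_{k-1} + q_{k-2} (p₋₁ = 1, q₋₁ = 0):
  k = 0: a₀ = 3; p₀/q₀ = 3/1; p₀² − 11·q₀² = 9 − 11 = -2.
  k = 1: m = 3, d = 2, a = ⌊(3 + 3)/2⌋ = 3; p/q = (3·3 + 1)/(3·1 + 0) = 10/3; p² − 11·q² = 100 − 99 = 1.
  The first convergent with p² − 11·q² = 1 gives the fundamental solution (x₁, y₁) = (10, 3).
Step 2: Apply the recurrence (x_{n+1}, y_{n+1}) = (x₁x_n + 11y₁y_n, x₁y_n + y₁x_n) repeatedly.
  From (x_1, y_1) = (10, 3): x_2 = 10·10 + 11·3·3 = 199; y_2 = 10·3 + 3·10 = 60.
  From (x_2, y_2) = (199, 60): x_3 = 10·199 + 11·3·60 = 3970; y_3 = 10·60 + 3·199 = 1197.
  From (x_3, y_3) = (3970, 1197): x_4 = 10·3970 + 11·3·1197 = 79201; y_4 = 10·1197 + 3·3970 = 23880.
  From (x_4, y_4) = (79201, 23880): x_5 = 10·79201 + 11·3·23880 = 1580050; y_5 = 10·23880 + 3·79201 = 476403.
  From (x_5, y_5) = (1580050, 476403): x_6 = 10·1580050 + 11·3·476403 = 31521799; y_6 = 10·476403 + 3·1580050 = 9504180.
Step 3: Verify x_6² - 11·y_6² = 993623812196401 - 993623812196400 = 1 (should be 1). ✓

(x_1, y_1) = (10, 3); (x_6, y_6) = (31521799, 9504180).


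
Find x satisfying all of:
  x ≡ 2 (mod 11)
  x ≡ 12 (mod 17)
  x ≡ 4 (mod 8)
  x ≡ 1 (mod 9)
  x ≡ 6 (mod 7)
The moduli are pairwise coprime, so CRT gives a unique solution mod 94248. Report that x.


Product of moduli M = 11 · 17 · 8 · 9 · 7 = 94248.
Merge one congruence at a time:
  Start: x ≡ 2 (mod 11).
  Combine with x ≡ 12 (mod 17); new modulus lcm = 187.
    Write x = 2 + 11·t and substitute into x ≡ 12 (mod 17): 11·t ≡ 12 − 2 = 10 (mod 17).
    The inverse of 11 mod 17 is 14 (since 11·14 = 154 = 9·17 + 1), so t ≡ 14·10 = 140 ≡ 4 (mod 17).
    Then x = 2 + 11·4 = 46, valid modulo lcm(11, 17) = 187: x ≡ 46 (mod 187).
  Combine with x ≡ 4 (mod 8); new modulus lcm = 1496.
    Write x = 46 + 187·t and substitute into x ≡ 4 (mod 8): 187·t ≡ 4 − 46 = -42 (mod 8).
    Reduce coefficients mod 8: 3·t ≡ 6 (mod 8).
    The inverse of 3 mod 8 is 3 (since 3·3 = 9 = 1·8 + 1), so t ≡ 3·6 = 18 ≡ 2 (mod 8).
    Then x = 46 + 187·2 = 420, valid modulo lcm(187, 8) = 1496: x ≡ 420 (mod 1496).
  Combine with x ≡ 1 (mod 9); new modulus lcm = 13464.
    Write x = 420 + 1496·t and substitute into x ≡ 1 (mod 9): 1496·t ≡ 1 − 420 = -419 (mod 9).
    Reduce coefficients mod 9: 2·t ≡ 4 (mod 9).
    The inverse of 2 mod 9 is 5 (since 2·5 = 10 = 1·9 + 1), so t ≡ 5·4 = 20 ≡ 2 (mod 9).
    Then x = 420 + 1496·2 = 3412, valid modulo lcm(1496, 9) = 13464: x ≡ 3412 (mod 13464).
  Combine with x ≡ 6 (mod 7); new modulus lcm = 94248.
    Write x = 3412 + 13464·t and substitute into x ≡ 6 (mod 7): 13464·t ≡ 6 − 3412 = -3406 (mod 7).
    Reduce coefficients mod 7: 3·t ≡ 3 (mod 7).
    The inverse of 3 mod 7 is 5 (since 3·5 = 15 = 2·7 + 1), so t ≡ 5·3 = 15 ≡ 1 (mod 7).
    Then x = 3412 + 13464·1 = 16876, valid modulo lcm(13464, 7) = 94248: x ≡ 16876 (mod 94248).
Verify against each original: 16876 mod 11 = 2, 16876 mod 17 = 12, 16876 mod 8 = 4, 16876 mod 9 = 1, 16876 mod 7 = 6.

x ≡ 16876 (mod 94248).


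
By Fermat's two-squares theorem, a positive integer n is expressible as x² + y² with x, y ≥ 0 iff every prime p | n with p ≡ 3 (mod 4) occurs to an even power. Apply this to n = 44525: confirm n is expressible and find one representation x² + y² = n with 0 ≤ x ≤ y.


Step 1: Factor n = 44525 = 5^2 · 13 · 137.
Step 2: Check the mod-4 condition on each prime factor: 5 ≡ 1 (mod 4), exponent 2; 13 ≡ 1 (mod 4), exponent 1; 137 ≡ 1 (mod 4), exponent 1.
All primes ≡ 3 (mod 4) appear to even exponent (or don't appear), so by the two-squares theorem n IS expressible as a sum of two squares.
Step 3: Build a representation. Group n = k² · m with k = 5 and m = 13 · 137 = 1781 (a product of primes ≡ 1 (mod 4)); a representation of m scales to one of n via (k·x)² + (k·y)² = k²(x² + y²). Each prime p ≡ 1 (mod 4) is itself a sum of two squares; find a² by testing p − a² for a perfect square:
  13: 13 − 1² = 12, 13 − 2² = 9 = 3² ⇒ 13 = 2² + 3².
  137: 137 − 1² = 136, 137 − 2² = 133, 137 − 3² = 128, 137 − 4² = 121 = 11² ⇒ 137 = 4² + 11².
  Combine using the Brahmagupta–Fibonacci identity (a² + b²)(c² + d²) = (ac − bd)² + (ad + bc)² = (ac + bd)² + (ad − bc)²:
  13 · 137 = 1781: from (2² + 3²)(4² + 11²), take (2·4 − 3·11, 2·11 + 3·4) = (8 − 33, 22 + 12) = (-25, 34); dropping signs (only squares matter) gives (25, 34); check 25² + 34² = 625 + 1156 = 1781 ✓.
  Scale by k = 5: (5·25, 5·34) = (125, 170).
Step 4: Order so x ≤ y and verify: 125² + 170² = 15625 + 28900 = 44525 = n. ✓

n = 44525 = 125² + 170² (one valid representation with x ≤ y).


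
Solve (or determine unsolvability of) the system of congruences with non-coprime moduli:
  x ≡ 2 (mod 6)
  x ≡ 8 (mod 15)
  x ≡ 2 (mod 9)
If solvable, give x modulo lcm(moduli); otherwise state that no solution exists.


Moduli 6, 15, 9 are not pairwise coprime, so CRT works modulo lcm(m_i) when all pairwise compatibility conditions hold.
Pairwise compatibility: gcd(m_i, m_j) must divide a_i - a_j for every pair.
Merge one congruence at a time:
  Start: x ≡ 2 (mod 6).
  Combine with x ≡ 8 (mod 15): gcd(6, 15) = 3; 8 - 2 = 6, which IS divisible by 3, so compatible.
    Write x = 2 + 6·t and substitute into x ≡ 8 (mod 15): 6·t ≡ 8 − 2 = 6 (mod 15).
    Divide the congruence (and modulus) by g = 3: 2·t ≡ 2 (mod 5).
    The inverse of 2 mod 5 is 3 (since 2·3 = 6 = 1·5 + 1), so t ≡ 3·2 = 6 ≡ 1 (mod 5).
    Then x = 2 + 6·1 = 8, valid modulo lcm(6, 15) = 30: x ≡ 8 (mod 30).
  Combine with x ≡ 2 (mod 9): gcd(30, 9) = 3; 2 - 8 = -6, which IS divisible by 3, so compatible.
    Write x = 8 + 30·t and substitute into x ≡ 2 (mod 9): 30·t ≡ 2 − 8 = -6 (mod 9).
    Divide the congruence (and modulus) by g = 3: 10·t ≡ -2 (mod 3).
    Reduce coefficients mod 3: 1·t ≡ 1 (mod 3).
    So t ≡ 1 (mod 3).
    Then x = 8 + 30·1 = 38, valid modulo lcm(30, 9) = 90: x ≡ 38 (mod 90).
Verify: 38 mod 6 = 2, 38 mod 15 = 8, 38 mod 9 = 2.

x ≡ 38 (mod 90).


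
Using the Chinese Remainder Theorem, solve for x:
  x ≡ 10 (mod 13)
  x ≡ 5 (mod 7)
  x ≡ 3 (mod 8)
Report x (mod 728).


Moduli 13, 7, 8 are pairwise coprime; by CRT there is a unique solution modulo M = 13 · 7 · 8 = 728.
Solve pairwise, accumulating the modulus:
  Start with x ≡ 10 (mod 13).
  Combine with x ≡ 5 (mod 7): since gcd(13, 7) = 1, we get a unique residue mod 91.
    Write x = 10 + 13·t and substitute into x ≡ 5 (mod 7): 13·t ≡ 5 − 10 = -5 (mod 7).
    Reduce coefficients mod 7: 6·t ≡ 2 (mod 7).
    The inverse of 6 mod 7 is 6 (since 6·6 = 36 = 5·7 + 1), so t ≡ 6·2 = 12 ≡ 5 (mod 7).
    Then x = 10 + 13·5 = 75, valid modulo lcm(13, 7) = 91: x ≡ 75 (mod 91).
  Combine with x ≡ 3 (mod 8): since gcd(91, 8) = 1, we get a unique residue mod 728.
    Write x = 75 + 91·t and substitute into x ≡ 3 (mod 8): 91·t ≡ 3 − 75 = -72 (mod 8).
    Reduce coefficients mod 8: 3·t ≡ 0 (mod 8).
    The inverse of 3 mod 8 is 3 (since 3·3 = 9 = 1·8 + 1), so t ≡ 3·0 = 0 ≡ 0 (mod 8).
    Then x = 75 + 91·0 = 75, valid modulo lcm(91, 8) = 728: x ≡ 75 (mod 728).
Verify: 75 mod 13 = 10 ✓, 75 mod 7 = 5 ✓, 75 mod 8 = 3 ✓.

x ≡ 75 (mod 728).


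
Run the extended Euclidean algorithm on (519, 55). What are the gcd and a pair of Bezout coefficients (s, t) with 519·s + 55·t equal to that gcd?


Euclidean algorithm on (519, 55) — divide until remainder is 0:
  519 = 9 · 55 + 24
  55 = 2 · 24 + 7
  24 = 3 · 7 + 3
  7 = 2 · 3 + 1
  3 = 3 · 1 + 0
gcd(519, 55) = 1.
Track Bezout coefficients alongside the remainders: start with r₀ = 519 = a·1 + b·0 (s = 1, t = 0) and r₁ = 55 = a·0 + b·1 (s = 0, t = 1); each new remainder r_{k+1} = r_{k-1} − q_k·r_k inherits s_{k+1} = s_{k-1} − q_k·s_k, t_{k+1} = t_{k-1} − q_k·t_k, so r_k = a·s_k + b·t_k at every step:
  q = 9: r = 24, s = 1 − 9·0 = 1, t = 0 − 9·1 = -9  (check: 519·1 + 55·(-9) = 24)
  q = 2: r = 7, s = 0 − 2·1 = -2, t = 1 − 2·(-9) = 19  (check: 519·(-2) + 55·19 = 7)
  q = 3: r = 3, s = 1 − 3·(-2) = 7, t = -9 − 3·19 = -66  (check: 519·7 + 55·(-66) = 3)
  q = 2: r = 1, s = -2 − 2·7 = -16, t = 19 − 2·(-66) = 151  (check: 519·(-16) + 55·151 = 1)
The row with r = 1 (the gcd) gives the Bezout coefficients s = -16, t = 151.
Result: 519 · (-16) + 55 · (151) = 1.

gcd(519, 55) = 1; s = -16, t = 151 (check: 519·(-16) + 55·151 = 1).


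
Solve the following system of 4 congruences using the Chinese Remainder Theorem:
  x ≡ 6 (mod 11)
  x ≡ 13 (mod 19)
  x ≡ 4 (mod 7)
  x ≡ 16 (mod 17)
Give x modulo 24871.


Product of moduli M = 11 · 19 · 7 · 17 = 24871.
Merge one congruence at a time:
  Start: x ≡ 6 (mod 11).
  Combine with x ≡ 13 (mod 19); new modulus lcm = 209.
    Write x = 6 + 11·t and substitute into x ≡ 13 (mod 19): 11·t ≡ 13 − 6 = 7 (mod 19).
    The inverse of 11 mod 19 is 7 (since 11·7 = 77 = 4·19 + 1), so t ≡ 7·7 = 49 ≡ 11 (mod 19).
    Then x = 6 + 11·11 = 127, valid modulo lcm(11, 19) = 209: x ≡ 127 (mod 209).
  Combine with x ≡ 4 (mod 7); new modulus lcm = 1463.
    Write x = 127 + 209·t and substitute into x ≡ 4 (mod 7): 209·t ≡ 4 − 127 = -123 (mod 7).
    Reduce coefficients mod 7: 6·t ≡ 3 (mod 7).
    The inverse of 6 mod 7 is 6 (since 6·6 = 36 = 5·7 + 1), so t ≡ 6·3 = 18 ≡ 4 (mod 7).
    Then x = 127 + 209·4 = 963, valid modulo lcm(209, 7) = 1463: x ≡ 963 (mod 1463).
  Combine with x ≡ 16 (mod 17); new modulus lcm = 24871.
    Write x = 963 + 1463·t and substitute into x ≡ 16 (mod 17): 1463·t ≡ 16 − 963 = -947 (mod 17).
    Reduce coefficients mod 17: 1·t ≡ 5 (mod 17).
    So t ≡ 5 (mod 17).
    Then x = 963 + 1463·5 = 8278, valid modulo lcm(1463, 17) = 24871: x ≡ 8278 (mod 24871).
Verify against each original: 8278 mod 11 = 6, 8278 mod 19 = 13, 8278 mod 7 = 4, 8278 mod 17 = 16.

x ≡ 8278 (mod 24871).


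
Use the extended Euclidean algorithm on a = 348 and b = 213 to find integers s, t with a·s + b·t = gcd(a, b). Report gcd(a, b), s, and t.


Euclidean algorithm on (348, 213) — divide until remainder is 0:
  348 = 1 · 213 + 135
  213 = 1 · 135 + 78
  135 = 1 · 78 + 57
  78 = 1 · 57 + 21
  57 = 2 · 21 + 15
  21 = 1 · 15 + 6
  15 = 2 · 6 + 3
  6 = 2 · 3 + 0
gcd(348, 213) = 3.
Track Bezout coefficients alongside the remainders: start with r₀ = 348 = a·1 + b·0 (s = 1, t = 0) and r₁ = 213 = a·0 + b·1 (s = 0, t = 1); each new remainder r_{k+1} = r_{k-1} − q_k·r_k inherits s_{k+1} = s_{k-1} − q_k·s_k, t_{k+1} = t_{k-1} − q_k·t_k, so r_k = a·s_k + b·t_k at every step:
  q = 1: r = 135, s = 1 − 1·0 = 1, t = 0 − 1·1 = -1  (check: 348·1 + 213·(-1) = 135)
  q = 1: r = 78, s = 0 − 1·1 = -1, t = 1 − 1·(-1) = 2  (check: 348·(-1) + 213·2 = 78)
  q = 1: r = 57, s = 1 − 1·(-1) = 2, t = -1 − 1·2 = -3  (check: 348·2 + 213·(-3) = 57)
  q = 1: r = 21, s = -1 − 1·2 = -3, t = 2 − 1·(-3) = 5  (check: 348·(-3) + 213·5 = 21)
  q = 2: r = 15, s = 2 − 2·(-3) = 8, t = -3 − 2·5 = -13  (check: 348·8 + 213·(-13) = 15)
  q = 1: r = 6, s = -3 − 1·8 = -11, t = 5 − 1·(-13) = 18  (check: 348·(-11) + 213·18 = 6)
  q = 2: r = 3, s = 8 − 2·(-11) = 30, t = -13 − 2·18 = -49  (check: 348·30 + 213·(-49) = 3)
The row with r = 3 (the gcd) gives the Bezout coefficients s = 30, t = -49.
Result: 348 · (30) + 213 · (-49) = 3.

gcd(348, 213) = 3; s = 30, t = -49 (check: 348·30 + 213·(-49) = 3).


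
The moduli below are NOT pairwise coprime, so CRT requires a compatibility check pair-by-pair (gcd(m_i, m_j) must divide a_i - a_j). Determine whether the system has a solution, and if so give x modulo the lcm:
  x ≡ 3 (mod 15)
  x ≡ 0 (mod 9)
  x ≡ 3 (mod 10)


Moduli 15, 9, 10 are not pairwise coprime, so CRT works modulo lcm(m_i) when all pairwise compatibility conditions hold.
Pairwise compatibility: gcd(m_i, m_j) must divide a_i - a_j for every pair.
Merge one congruence at a time:
  Start: x ≡ 3 (mod 15).
  Combine with x ≡ 0 (mod 9): gcd(15, 9) = 3; 0 - 3 = -3, which IS divisible by 3, so compatible.
    Write x = 3 + 15·t and substitute into x ≡ 0 (mod 9): 15·t ≡ 0 − 3 = -3 (mod 9).
    Divide the congruence (and modulus) by g = 3: 5·t ≡ -1 (mod 3).
    Reduce coefficients mod 3: 2·t ≡ 2 (mod 3).
    The inverse of 2 mod 3 is 2 (since 2·2 = 4 = 1·3 + 1), so t ≡ 2·2 = 4 ≡ 1 (mod 3).
    Then x = 3 + 15·1 = 18, valid modulo lcm(15, 9) = 45: x ≡ 18 (mod 45).
  Combine with x ≡ 3 (mod 10): gcd(45, 10) = 5; 3 - 18 = -15, which IS divisible by 5, so compatible.
    Write x = 18 + 45·t and substitute into x ≡ 3 (mod 10): 45·t ≡ 3 − 18 = -15 (mod 10).
    Divide the congruence (and modulus) by g = 5: 9·t ≡ -3 (mod 2).
    Reduce coefficients mod 2: 1·t ≡ 1 (mod 2).
    So t ≡ 1 (mod 2).
    Then x = 18 + 45·1 = 63, valid modulo lcm(45, 10) = 90: x ≡ 63 (mod 90).
Verify: 63 mod 15 = 3, 63 mod 9 = 0, 63 mod 10 = 3.

x ≡ 63 (mod 90).


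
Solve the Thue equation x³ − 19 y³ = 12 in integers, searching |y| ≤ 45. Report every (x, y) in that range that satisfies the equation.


The equation is x³ - 19y³ = 12. For fixed y, x³ = 19·y³ + 12, so a solution requires the RHS to be a perfect cube.
Strategy: iterate y from -45 to 45, compute RHS = 19·y³ + 12, and check whether it is a (positive or negative) perfect cube.
Check small values of y:
  y = 0: RHS = 12 is not a perfect cube.
  y = 1: RHS = 31 is not a perfect cube.
  y = -1: RHS = -7 is not a perfect cube.
  y = 2: RHS = 164 is not a perfect cube.
  y = -2: RHS = -140 is not a perfect cube.
  y = 3: RHS = 525 is not a perfect cube.
  y = -3: RHS = -501 is not a perfect cube.
Continuing the search up to |y| = 45 finds no solutions either.
No (x, y) in the scanned range satisfies the equation.

No integer solutions with |y| ≤ 45.


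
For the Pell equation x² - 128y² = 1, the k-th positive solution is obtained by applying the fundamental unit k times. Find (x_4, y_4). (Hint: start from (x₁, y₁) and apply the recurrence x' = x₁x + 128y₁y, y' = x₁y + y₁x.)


Step 1: Find the fundamental solution (x₁, y₁) of x² - 128y² = 1.
  Expand √128 as a continued fraction. a₀ = ⌊√128⌋ = 11; iterate m_{k+1} = d_k·a_k − m_k, d_{k+1} = (128 − m_{k+1}²)/d_k, a_{k+1} = ⌊(a₀ + m_{k+1})/d_{k+1}⌋ (starting m₀ = 0, d₀ = 1), with convergents p_k = a_k·p_{k-1} + p_{k-2}, q_k = a_k·q_{k-1} + q_{k-2} (p₋₁ = 1, q₋₁ = 0):
  k = 0: a₀ = 11; p₀/q₀ = 11/1; p₀² − 128·q₀² = 121 − 128 = -7.
  k = 1: m = 11, d = 7, a = ⌊(11 + 11)/7⌋ = 3; p/q = (3·11 + 1)/(3·1 + 0) = 34/3; p² − 128·q² = 1156 − 1152 = 4.
  k = 2: m = 10, d = 4, a = ⌊(11 + 10)/4⌋ = 5; p/q = (5·34 + 11)/(5·3 + 1) = 181/16; p² − 128·q² = 32761 − 32768 = -7.
  k = 3: m = 10, d = 7, a = ⌊(11 + 10)/7⌋ = 3; p/q = (3·181 + 34)/(3·16 + 3) = 577/51; p² − 128·q² = 332929 − 332928 = 1.
  The first convergent with p² − 128·q² = 1 gives the fundamental solution (x₁, y₁) = (577, 51).
Step 2: Apply the recurrence (x_{n+1}, y_{n+1}) = (x₁x_n + 128y₁y_n, x₁y_n + y₁x_n) repeatedly.
  From (x_1, y_1) = (577, 51): x_2 = 577·577 + 128·51·51 = 665857; y_2 = 577·51 + 51·577 = 58854.
  From (x_2, y_2) = (665857, 58854): x_3 = 577·665857 + 128·51·58854 = 768398401; y_3 = 577·58854 + 51·665857 = 67917465.
  From (x_3, y_3) = (768398401, 67917465): x_4 = 577·768398401 + 128·51·67917465 = 886731088897; y_4 = 577·67917465 + 51·768398401 = 78376695756.
Step 3: Verify x_4² - 128·y_4² = 786292024016459316676609 - 786292024016459316676608 = 1 (should be 1). ✓

(x_1, y_1) = (577, 51); (x_4, y_4) = (886731088897, 78376695756).


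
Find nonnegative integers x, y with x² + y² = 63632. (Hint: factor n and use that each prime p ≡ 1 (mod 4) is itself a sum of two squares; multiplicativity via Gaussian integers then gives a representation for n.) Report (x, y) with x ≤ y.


Step 1: Factor n = 63632 = 2^4 · 41 · 97.
Step 2: Check the mod-4 condition on each prime factor: 2 = 2 (special); 41 ≡ 1 (mod 4), exponent 1; 97 ≡ 1 (mod 4), exponent 1.
All primes ≡ 3 (mod 4) appear to even exponent (or don't appear), so by the two-squares theorem n IS expressible as a sum of two squares.
Step 3: Build a representation. Group n = k² · m with k = 4 and m = 41 · 97 = 3977 (a product of primes ≡ 1 (mod 4)); a representation of m scales to one of n via (k·x)² + (k·y)² = k²(x² + y²). Each prime p ≡ 1 (mod 4) is itself a sum of two squares; find a² by testing p − a² for a perfect square:
  41: 41 − 1² = 40, 41 − 2² = 37, 41 − 3² = 32, 41 − 4² = 25 = 5² ⇒ 41 = 4² + 5².
  97: 97 − 1² = 96, 97 − 2² = 93, 97 − 3² = 88, 97 − 4² = 81 = 9² ⇒ 97 = 4² + 9².
  Combine using the Brahmagupta–Fibonacci identity (a² + b²)(c² + d²) = (ac − bd)² + (ad + bc)² = (ac + bd)² + (ad − bc)²:
  41 · 97 = 3977: from (4² + 5²)(4² + 9²), take (4·4 − 5·9, 4·9 + 5·4) = (16 − 45, 36 + 20) = (-29, 56); dropping signs (only squares matter) gives (29, 56); check 29² + 56² = 841 + 3136 = 3977 ✓.
  Scale by k = 4: (4·29, 4·56) = (116, 224).
Step 4: Order so x ≤ y and verify: 116² + 224² = 13456 + 50176 = 63632 = n. ✓

n = 63632 = 116² + 224² (one valid representation with x ≤ y).


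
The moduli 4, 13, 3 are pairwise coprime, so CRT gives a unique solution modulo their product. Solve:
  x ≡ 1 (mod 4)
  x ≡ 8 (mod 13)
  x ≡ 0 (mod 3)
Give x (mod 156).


Moduli 4, 13, 3 are pairwise coprime; by CRT there is a unique solution modulo M = 4 · 13 · 3 = 156.
Solve pairwise, accumulating the modulus:
  Start with x ≡ 1 (mod 4).
  Combine with x ≡ 8 (mod 13): since gcd(4, 13) = 1, we get a unique residue mod 52.
    Write x = 1 + 4·t and substitute into x ≡ 8 (mod 13): 4·t ≡ 8 − 1 = 7 (mod 13).
    The inverse of 4 mod 13 is 10 (since 4·10 = 40 = 3·13 + 1), so t ≡ 10·7 = 70 ≡ 5 (mod 13).
    Then x = 1 + 4·5 = 21, valid modulo lcm(4, 13) = 52: x ≡ 21 (mod 52).
  Combine with x ≡ 0 (mod 3): since gcd(52, 3) = 1, we get a unique residue mod 156.
    Write x = 21 + 52·t and substitute into x ≡ 0 (mod 3): 52·t ≡ 0 − 21 = -21 (mod 3).
    Reduce coefficients mod 3: 1·t ≡ 0 (mod 3).
    So t ≡ 0 (mod 3).
    Then x = 21 + 52·0 = 21, valid modulo lcm(52, 3) = 156: x ≡ 21 (mod 156).
Verify: 21 mod 4 = 1 ✓, 21 mod 13 = 8 ✓, 21 mod 3 = 0 ✓.

x ≡ 21 (mod 156).


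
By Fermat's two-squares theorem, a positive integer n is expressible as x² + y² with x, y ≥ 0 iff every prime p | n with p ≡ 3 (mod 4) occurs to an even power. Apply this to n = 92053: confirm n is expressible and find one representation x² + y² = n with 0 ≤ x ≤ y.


Step 1: Factor n = 92053 = 13 · 73 · 97.
Step 2: Check the mod-4 condition on each prime factor: 13 ≡ 1 (mod 4), exponent 1; 73 ≡ 1 (mod 4), exponent 1; 97 ≡ 1 (mod 4), exponent 1.
All primes ≡ 3 (mod 4) appear to even exponent (or don't appear), so by the two-squares theorem n IS expressible as a sum of two squares.
Step 3: Build a representation. Here n = 13 · 73 · 97 is a product of primes ≡ 1 (mod 4). Each prime p ≡ 1 (mod 4) is itself a sum of two squares; find a² by testing p − a² for a perfect square:
  13: 13 − 1² = 12, 13 − 2² = 9 = 3² ⇒ 13 = 2² + 3².
  73: 73 − 1² = 72, 73 − 2² = 69, 73 − 3² = 64 = 8² ⇒ 73 = 3² + 8².
  97: 97 − 1² = 96, 97 − 2² = 93, 97 − 3² = 88, 97 − 4² = 81 = 9² ⇒ 97 = 4² + 9².
  Combine using the Brahmagupta–Fibonacci identity (a² + b²)(c² + d²) = (ac − bd)² + (ad + bc)² = (ac + bd)² + (ad − bc)²:
  13 · 73 = 949: from (2² + 3²)(3² + 8²), take (2·3 − 3·8, 2·8 + 3·3) = (6 − 24, 16 + 9) = (-18, 25); dropping signs (only squares matter) gives (18, 25); check 18² + 25² = 324 + 625 = 949 ✓.
  949 · 97 = 92053: from (18² + 25²)(4² + 9²), take (18·4 − 25·9, 18·9 + 25·4) = (72 − 225, 162 + 100) = (-153, 262); dropping signs (only squares matter) gives (153, 262); check 153² + 262² = 23409 + 68644 = 92053 ✓.
Step 4: Order so x ≤ y and verify: 153² + 262² = 23409 + 68644 = 92053 = n. ✓

n = 92053 = 153² + 262² (one valid representation with x ≤ y).


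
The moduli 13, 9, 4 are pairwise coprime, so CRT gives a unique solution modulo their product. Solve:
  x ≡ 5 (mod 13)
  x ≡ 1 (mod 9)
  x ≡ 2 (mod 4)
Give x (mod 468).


Moduli 13, 9, 4 are pairwise coprime; by CRT there is a unique solution modulo M = 13 · 9 · 4 = 468.
Solve pairwise, accumulating the modulus:
  Start with x ≡ 5 (mod 13).
  Combine with x ≡ 1 (mod 9): since gcd(13, 9) = 1, we get a unique residue mod 117.
    Write x = 5 + 13·t and substitute into x ≡ 1 (mod 9): 13·t ≡ 1 − 5 = -4 (mod 9).
    Reduce coefficients mod 9: 4·t ≡ 5 (mod 9).
    The inverse of 4 mod 9 is 7 (since 4·7 = 28 = 3·9 + 1), so t ≡ 7·5 = 35 ≡ 8 (mod 9).
    Then x = 5 + 13·8 = 109, valid modulo lcm(13, 9) = 117: x ≡ 109 (mod 117).
  Combine with x ≡ 2 (mod 4): since gcd(117, 4) = 1, we get a unique residue mod 468.
    Write x = 109 + 117·t and substitute into x ≡ 2 (mod 4): 117·t ≡ 2 − 109 = -107 (mod 4).
    Reduce coefficients mod 4: 1·t ≡ 1 (mod 4).
    So t ≡ 1 (mod 4).
    Then x = 109 + 117·1 = 226, valid modulo lcm(117, 4) = 468: x ≡ 226 (mod 468).
Verify: 226 mod 13 = 5 ✓, 226 mod 9 = 1 ✓, 226 mod 4 = 2 ✓.

x ≡ 226 (mod 468).


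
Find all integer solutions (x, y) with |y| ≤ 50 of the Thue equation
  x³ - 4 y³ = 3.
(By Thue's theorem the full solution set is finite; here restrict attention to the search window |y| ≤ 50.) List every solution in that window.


The equation is x³ - 4y³ = 3. For fixed y, x³ = 4·y³ + 3, so a solution requires the RHS to be a perfect cube.
Strategy: iterate y from -50 to 50, compute RHS = 4·y³ + 3, and check whether it is a (positive or negative) perfect cube.
Check small values of y:
  y = 0: RHS = 3 is not a perfect cube.
  y = 1: RHS = 7 is not a perfect cube.
  y = -1: RHS = -1 = (-1)³ ⇒ x = -1 works.
  y = 2: RHS = 35 is not a perfect cube.
  y = -2: RHS = -29 is not a perfect cube.
  y = 3: RHS = 111 is not a perfect cube.
  y = -3: RHS = -105 is not a perfect cube.
Continuing the search up to |y| = 50 finds no further solutions beyond those listed.
Collected solutions: (-1, -1).

Solutions (with |y| ≤ 50): (-1, -1).


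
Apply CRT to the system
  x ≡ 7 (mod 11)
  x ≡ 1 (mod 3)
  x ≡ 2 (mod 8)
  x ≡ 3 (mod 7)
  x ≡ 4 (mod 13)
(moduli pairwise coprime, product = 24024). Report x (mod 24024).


Product of moduli M = 11 · 3 · 8 · 7 · 13 = 24024.
Merge one congruence at a time:
  Start: x ≡ 7 (mod 11).
  Combine with x ≡ 1 (mod 3); new modulus lcm = 33.
    Write x = 7 + 11·t and substitute into x ≡ 1 (mod 3): 11·t ≡ 1 − 7 = -6 (mod 3).
    Reduce coefficients mod 3: 2·t ≡ 0 (mod 3).
    The inverse of 2 mod 3 is 2 (since 2·2 = 4 = 1·3 + 1), so t ≡ 2·0 = 0 ≡ 0 (mod 3).
    Then x = 7 + 11·0 = 7, valid modulo lcm(11, 3) = 33: x ≡ 7 (mod 33).
  Combine with x ≡ 2 (mod 8); new modulus lcm = 264.
    Write x = 7 + 33·t and substitute into x ≡ 2 (mod 8): 33·t ≡ 2 − 7 = -5 (mod 8).
    Reduce coefficients mod 8: 1·t ≡ 3 (mod 8).
    So t ≡ 3 (mod 8).
    Then x = 7 + 33·3 = 106, valid modulo lcm(33, 8) = 264: x ≡ 106 (mod 264).
  Combine with x ≡ 3 (mod 7); new modulus lcm = 1848.
    Write x = 106 + 264·t and substitute into x ≡ 3 (mod 7): 264·t ≡ 3 − 106 = -103 (mod 7).
    Reduce coefficients mod 7: 5·t ≡ 2 (mod 7).
    The inverse of 5 mod 7 is 3 (since 5·3 = 15 = 2·7 + 1), so t ≡ 3·2 = 6 ≡ 6 (mod 7).
    Then x = 106 + 264·6 = 1690, valid modulo lcm(264, 7) = 1848: x ≡ 1690 (mod 1848).
  Combine with x ≡ 4 (mod 13); new modulus lcm = 24024.
    Write x = 1690 + 1848·t and substitute into x ≡ 4 (mod 13): 1848·t ≡ 4 − 1690 = -1686 (mod 13).
    Reduce coefficients mod 13: 2·t ≡ 4 (mod 13).
    The inverse of 2 mod 13 is 7 (since 2·7 = 14 = 1·13 + 1), so t ≡ 7·4 = 28 ≡ 2 (mod 13).
    Then x = 1690 + 1848·2 = 5386, valid modulo lcm(1848, 13) = 24024: x ≡ 5386 (mod 24024).
Verify against each original: 5386 mod 11 = 7, 5386 mod 3 = 1, 5386 mod 8 = 2, 5386 mod 7 = 3, 5386 mod 13 = 4.

x ≡ 5386 (mod 24024).


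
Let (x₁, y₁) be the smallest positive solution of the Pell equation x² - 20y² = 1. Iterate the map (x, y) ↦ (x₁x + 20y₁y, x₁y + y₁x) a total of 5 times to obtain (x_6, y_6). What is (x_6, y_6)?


Step 1: Find the fundamental solution (x₁, y₁) of x² - 20y² = 1.
  Expand √20 as a continued fraction. a₀ = ⌊√20⌋ = 4; iterate m_{k+1} = d_k·a_k − m_k, d_{k+1} = (20 − m_{k+1}²)/d_k, a_{k+1} = ⌊(a₀ + m_{k+1})/d_{k+1}⌋ (starting m₀ = 0, d₀ = 1), with convergents p_k = a_k·p_{k-1} + p_{k-2}, q_k = a_k·q_{k-1} + q_{k-2} (p₋₁ = 1, q₋₁ = 0):
  k = 0: a₀ = 4; p₀/q₀ = 4/1; p₀² − 20·q₀² = 16 − 20 = -4.
  k = 1: m = 4, d = 4, a = ⌊(4 + 4)/4⌋ = 2; p/q = (2·4 + 1)/(2·1 + 0) = 9/2; p² − 20·q² = 81 − 80 = 1.
  The first convergent with p² − 20·q² = 1 gives the fundamental solution (x₁, y₁) = (9, 2).
Step 2: Apply the recurrence (x_{n+1}, y_{n+1}) = (x₁x_n + 20y₁y_n, x₁y_n + y₁x_n) repeatedly.
  From (x_1, y_1) = (9, 2): x_2 = 9·9 + 20·2·2 = 161; y_2 = 9·2 + 2·9 = 36.
  From (x_2, y_2) = (161, 36): x_3 = 9·161 + 20·2·36 = 2889; y_3 = 9·36 + 2·161 = 646.
  From (x_3, y_3) = (2889, 646): x_4 = 9·2889 + 20·2·646 = 51841; y_4 = 9·646 + 2·2889 = 11592.
  From (x_4, y_4) = (51841, 11592): x_5 = 9·51841 + 20·2·11592 = 930249; y_5 = 9·11592 + 2·51841 = 208010.
  From (x_5, y_5) = (930249, 208010): x_6 = 9·930249 + 20·2·208010 = 16692641; y_6 = 9·208010 + 2·930249 = 3732588.
Step 3: Verify x_6² - 20·y_6² = 278644263554881 - 278644263554880 = 1 (should be 1). ✓

(x_1, y_1) = (9, 2); (x_6, y_6) = (16692641, 3732588).


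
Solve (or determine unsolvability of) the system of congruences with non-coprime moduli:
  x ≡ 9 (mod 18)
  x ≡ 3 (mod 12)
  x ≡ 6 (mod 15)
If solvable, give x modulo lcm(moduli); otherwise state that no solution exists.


Moduli 18, 12, 15 are not pairwise coprime, so CRT works modulo lcm(m_i) when all pairwise compatibility conditions hold.
Pairwise compatibility: gcd(m_i, m_j) must divide a_i - a_j for every pair.
Merge one congruence at a time:
  Start: x ≡ 9 (mod 18).
  Combine with x ≡ 3 (mod 12): gcd(18, 12) = 6; 3 - 9 = -6, which IS divisible by 6, so compatible.
    Write x = 9 + 18·t and substitute into x ≡ 3 (mod 12): 18·t ≡ 3 − 9 = -6 (mod 12).
    Divide the congruence (and modulus) by g = 6: 3·t ≡ -1 (mod 2).
    Reduce coefficients mod 2: 1·t ≡ 1 (mod 2).
    So t ≡ 1 (mod 2).
    Then x = 9 + 18·1 = 27, valid modulo lcm(18, 12) = 36: x ≡ 27 (mod 36).
  Combine with x ≡ 6 (mod 15): gcd(36, 15) = 3; 6 - 27 = -21, which IS divisible by 3, so compatible.
    Write x = 27 + 36·t and substitute into x ≡ 6 (mod 15): 36·t ≡ 6 − 27 = -21 (mod 15).
    Divide the congruence (and modulus) by g = 3: 12·t ≡ -7 (mod 5).
    Reduce coefficients mod 5: 2·t ≡ 3 (mod 5).
    The inverse of 2 mod 5 is 3 (since 2·3 = 6 = 1·5 + 1), so t ≡ 3·3 = 9 ≡ 4 (mod 5).
    Then x = 27 + 36·4 = 171, valid modulo lcm(36, 15) = 180: x ≡ 171 (mod 180).
Verify: 171 mod 18 = 9, 171 mod 12 = 3, 171 mod 15 = 6.

x ≡ 171 (mod 180).


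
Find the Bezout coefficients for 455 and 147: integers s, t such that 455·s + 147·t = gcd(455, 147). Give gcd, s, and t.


Euclidean algorithm on (455, 147) — divide until remainder is 0:
  455 = 3 · 147 + 14
  147 = 10 · 14 + 7
  14 = 2 · 7 + 0
gcd(455, 147) = 7.
Track Bezout coefficients alongside the remainders: start with r₀ = 455 = a·1 + b·0 (s = 1, t = 0) and r₁ = 147 = a·0 + b·1 (s = 0, t = 1); each new remainder r_{k+1} = r_{k-1} − q_k·r_k inherits s_{k+1} = s_{k-1} − q_k·s_k, t_{k+1} = t_{k-1} − q_k·t_k, so r_k = a·s_k + b·t_k at every step:
  q = 3: r = 14, s = 1 − 3·0 = 1, t = 0 − 3·1 = -3  (check: 455·1 + 147·(-3) = 14)
  q = 10: r = 7, s = 0 − 10·1 = -10, t = 1 − 10·(-3) = 31  (check: 455·(-10) + 147·31 = 7)
The row with r = 7 (the gcd) gives the Bezout coefficients s = -10, t = 31.
Result: 455 · (-10) + 147 · (31) = 7.

gcd(455, 147) = 7; s = -10, t = 31 (check: 455·(-10) + 147·31 = 7).


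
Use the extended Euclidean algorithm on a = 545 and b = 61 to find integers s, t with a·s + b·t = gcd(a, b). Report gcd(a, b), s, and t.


Euclidean algorithm on (545, 61) — divide until remainder is 0:
  545 = 8 · 61 + 57
  61 = 1 · 57 + 4
  57 = 14 · 4 + 1
  4 = 4 · 1 + 0
gcd(545, 61) = 1.
Track Bezout coefficients alongside the remainders: start with r₀ = 545 = a·1 + b·0 (s = 1, t = 0) and r₁ = 61 = a·0 + b·1 (s = 0, t = 1); each new remainder r_{k+1} = r_{k-1} − q_k·r_k inherits s_{k+1} = s_{k-1} − q_k·s_k, t_{k+1} = t_{k-1} − q_k·t_k, so r_k = a·s_k + b·t_k at every step:
  q = 8: r = 57, s = 1 − 8·0 = 1, t = 0 − 8·1 = -8  (check: 545·1 + 61·(-8) = 57)
  q = 1: r = 4, s = 0 − 1·1 = -1, t = 1 − 1·(-8) = 9  (check: 545·(-1) + 61·9 = 4)
  q = 14: r = 1, s = 1 − 14·(-1) = 15, t = -8 − 14·9 = -134  (check: 545·15 + 61·(-134) = 1)
The row with r = 1 (the gcd) gives the Bezout coefficients s = 15, t = -134.
Result: 545 · (15) + 61 · (-134) = 1.

gcd(545, 61) = 1; s = 15, t = -134 (check: 545·15 + 61·(-134) = 1).


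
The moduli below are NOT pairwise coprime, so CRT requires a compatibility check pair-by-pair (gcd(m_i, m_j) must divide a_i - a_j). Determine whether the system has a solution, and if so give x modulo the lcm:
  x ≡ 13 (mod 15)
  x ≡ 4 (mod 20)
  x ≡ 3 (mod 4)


Moduli 15, 20, 4 are not pairwise coprime, so CRT works modulo lcm(m_i) when all pairwise compatibility conditions hold.
Pairwise compatibility: gcd(m_i, m_j) must divide a_i - a_j for every pair.
Merge one congruence at a time:
  Start: x ≡ 13 (mod 15).
  Combine with x ≡ 4 (mod 20): gcd(15, 20) = 5, and 4 - 13 = -9 is NOT divisible by 5.
    ⇒ system is inconsistent (no integer solution).

No solution (the system is inconsistent).


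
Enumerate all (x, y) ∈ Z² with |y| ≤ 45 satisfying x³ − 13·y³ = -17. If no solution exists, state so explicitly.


The equation is x³ - 13y³ = -17. For fixed y, x³ = 13·y³ − 17, so a solution requires the RHS to be a perfect cube.
Strategy: iterate y from -45 to 45, compute RHS = 13·y³ − 17, and check whether it is a (positive or negative) perfect cube.
Check small values of y:
  y = 0: RHS = -17 is not a perfect cube.
  y = 1: RHS = -4 is not a perfect cube.
  y = -1: RHS = -30 is not a perfect cube.
  y = 2: RHS = 87 is not a perfect cube.
  y = -2: RHS = -121 is not a perfect cube.
  y = 3: RHS = 334 is not a perfect cube.
  y = -3: RHS = -368 is not a perfect cube.
Continuing the search up to |y| = 45 finds no solutions either.
No (x, y) in the scanned range satisfies the equation.

No integer solutions with |y| ≤ 45.
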